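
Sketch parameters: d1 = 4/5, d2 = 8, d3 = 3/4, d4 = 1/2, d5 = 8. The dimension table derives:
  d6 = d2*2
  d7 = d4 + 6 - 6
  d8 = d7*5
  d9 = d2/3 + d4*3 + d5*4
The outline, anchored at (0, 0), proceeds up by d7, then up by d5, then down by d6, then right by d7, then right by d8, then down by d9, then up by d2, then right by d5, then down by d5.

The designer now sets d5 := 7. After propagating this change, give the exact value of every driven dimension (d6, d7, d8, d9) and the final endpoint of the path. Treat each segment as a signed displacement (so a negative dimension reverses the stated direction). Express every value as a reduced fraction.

Apply edit: d5 := 7
  d6 = d2*2 = 16
  d7 = d4 + 6 - 6 = 1/2
  d8 = d7*5 = 5/2
  d9 = d2/3 + d4*3 + d5*4 = 193/6
Walk from origin (0, 0):
  seg 1: up by d7 = 1/2 → (0, 1/2)
  seg 2: up by d5 = 7 → (0, 15/2)
  seg 3: down by d6 = 16 → (0, -17/2)
  seg 4: right by d7 = 1/2 → (1/2, -17/2)
  seg 5: right by d8 = 5/2 → (3, -17/2)
  seg 6: down by d9 = 193/6 → (3, -122/3)
  seg 7: up by d2 = 8 → (3, -98/3)
  seg 8: right by d5 = 7 → (10, -98/3)
  seg 9: down by d5 = 7 → (10, -119/3)

d6 = 16
d7 = 1/2
d8 = 5/2
d9 = 193/6
endpoint = (10, -119/3)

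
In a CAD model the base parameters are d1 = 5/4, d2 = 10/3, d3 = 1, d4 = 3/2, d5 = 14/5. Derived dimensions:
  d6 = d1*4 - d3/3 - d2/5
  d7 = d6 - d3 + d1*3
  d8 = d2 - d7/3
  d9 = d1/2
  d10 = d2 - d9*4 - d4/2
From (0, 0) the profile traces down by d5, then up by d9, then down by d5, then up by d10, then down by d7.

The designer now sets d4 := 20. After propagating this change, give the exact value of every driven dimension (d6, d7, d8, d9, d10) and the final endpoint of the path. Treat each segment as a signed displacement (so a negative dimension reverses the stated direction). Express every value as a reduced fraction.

d6 = 4
d7 = 27/4
d8 = 13/12
d9 = 5/8
d10 = -55/6
endpoint = (0, -2507/120)

Apply edit: d4 := 20
  d6 = d1*4 - d3/3 - d2/5 = 4
  d7 = d6 - d3 + d1*3 = 27/4
  d8 = d2 - d7/3 = 13/12
  d9 = d1/2 = 5/8
  d10 = d2 - d9*4 - d4/2 = -55/6
Walk from origin (0, 0):
  seg 1: down by d5 = 14/5 → (0, -14/5)
  seg 2: up by d9 = 5/8 → (0, -87/40)
  seg 3: down by d5 = 14/5 → (0, -199/40)
  seg 4: up by d10 = -55/6 → (0, -1697/120)
  seg 5: down by d7 = 27/4 → (0, -2507/120)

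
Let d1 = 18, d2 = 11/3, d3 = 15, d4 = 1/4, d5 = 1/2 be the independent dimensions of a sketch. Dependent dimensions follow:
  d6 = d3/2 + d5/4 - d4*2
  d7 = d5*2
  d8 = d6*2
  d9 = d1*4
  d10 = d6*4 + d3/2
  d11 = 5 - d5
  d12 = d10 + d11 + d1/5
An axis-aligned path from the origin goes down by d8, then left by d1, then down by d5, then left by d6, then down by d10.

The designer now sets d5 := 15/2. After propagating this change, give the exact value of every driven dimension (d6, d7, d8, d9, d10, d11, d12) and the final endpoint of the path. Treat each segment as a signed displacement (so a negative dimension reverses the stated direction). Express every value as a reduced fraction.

Apply edit: d5 := 15/2
  d6 = d3/2 + d5/4 - d4*2 = 71/8
  d7 = d5*2 = 15
  d8 = d6*2 = 71/4
  d9 = d1*4 = 72
  d10 = d6*4 + d3/2 = 43
  d11 = 5 - d5 = -5/2
  d12 = d10 + d11 + d1/5 = 441/10
Walk from origin (0, 0):
  seg 1: down by d8 = 71/4 → (0, -71/4)
  seg 2: left by d1 = 18 → (-18, -71/4)
  seg 3: down by d5 = 15/2 → (-18, -101/4)
  seg 4: left by d6 = 71/8 → (-215/8, -101/4)
  seg 5: down by d10 = 43 → (-215/8, -273/4)

d6 = 71/8
d7 = 15
d8 = 71/4
d9 = 72
d10 = 43
d11 = -5/2
d12 = 441/10
endpoint = (-215/8, -273/4)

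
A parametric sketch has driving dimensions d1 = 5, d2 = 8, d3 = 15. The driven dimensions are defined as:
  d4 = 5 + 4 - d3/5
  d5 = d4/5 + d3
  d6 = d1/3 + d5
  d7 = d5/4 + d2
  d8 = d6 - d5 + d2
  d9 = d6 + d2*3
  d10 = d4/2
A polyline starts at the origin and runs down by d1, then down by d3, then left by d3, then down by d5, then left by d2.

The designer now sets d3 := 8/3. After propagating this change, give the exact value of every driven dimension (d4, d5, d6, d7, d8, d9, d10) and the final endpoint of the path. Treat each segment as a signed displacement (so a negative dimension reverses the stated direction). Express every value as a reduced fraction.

Apply edit: d3 := 8/3
  d4 = 5 + 4 - d3/5 = 127/15
  d5 = d4/5 + d3 = 109/25
  d6 = d1/3 + d5 = 452/75
  d7 = d5/4 + d2 = 909/100
  d8 = d6 - d5 + d2 = 29/3
  d9 = d6 + d2*3 = 2252/75
  d10 = d4/2 = 127/30
Walk from origin (0, 0):
  seg 1: down by d1 = 5 → (0, -5)
  seg 2: down by d3 = 8/3 → (0, -23/3)
  seg 3: left by d3 = 8/3 → (-8/3, -23/3)
  seg 4: down by d5 = 109/25 → (-8/3, -902/75)
  seg 5: left by d2 = 8 → (-32/3, -902/75)

d4 = 127/15
d5 = 109/25
d6 = 452/75
d7 = 909/100
d8 = 29/3
d9 = 2252/75
d10 = 127/30
endpoint = (-32/3, -902/75)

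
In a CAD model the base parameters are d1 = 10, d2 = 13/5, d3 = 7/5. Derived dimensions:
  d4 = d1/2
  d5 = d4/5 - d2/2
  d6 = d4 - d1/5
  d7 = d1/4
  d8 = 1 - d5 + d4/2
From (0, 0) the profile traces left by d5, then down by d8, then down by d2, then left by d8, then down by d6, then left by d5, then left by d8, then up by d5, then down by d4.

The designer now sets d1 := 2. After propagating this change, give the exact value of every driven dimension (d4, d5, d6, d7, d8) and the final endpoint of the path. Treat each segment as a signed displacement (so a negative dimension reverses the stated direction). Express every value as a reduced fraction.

d4 = 1
d5 = -11/10
d6 = 3/5
d7 = 1/2
d8 = 13/5
endpoint = (-3, -79/10)

Apply edit: d1 := 2
  d4 = d1/2 = 1
  d5 = d4/5 - d2/2 = -11/10
  d6 = d4 - d1/5 = 3/5
  d7 = d1/4 = 1/2
  d8 = 1 - d5 + d4/2 = 13/5
Walk from origin (0, 0):
  seg 1: left by d5 = -11/10 → (11/10, 0)
  seg 2: down by d8 = 13/5 → (11/10, -13/5)
  seg 3: down by d2 = 13/5 → (11/10, -26/5)
  seg 4: left by d8 = 13/5 → (-3/2, -26/5)
  seg 5: down by d6 = 3/5 → (-3/2, -29/5)
  seg 6: left by d5 = -11/10 → (-2/5, -29/5)
  seg 7: left by d8 = 13/5 → (-3, -29/5)
  seg 8: up by d5 = -11/10 → (-3, -69/10)
  seg 9: down by d4 = 1 → (-3, -79/10)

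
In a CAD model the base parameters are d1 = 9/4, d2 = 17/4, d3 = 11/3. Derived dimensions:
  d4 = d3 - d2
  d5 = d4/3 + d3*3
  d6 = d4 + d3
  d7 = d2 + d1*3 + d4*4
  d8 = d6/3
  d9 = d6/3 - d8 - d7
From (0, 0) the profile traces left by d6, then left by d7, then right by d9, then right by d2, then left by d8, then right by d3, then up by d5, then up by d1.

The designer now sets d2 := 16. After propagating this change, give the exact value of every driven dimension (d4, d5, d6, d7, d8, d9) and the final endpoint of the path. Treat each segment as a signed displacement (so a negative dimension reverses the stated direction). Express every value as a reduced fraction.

Apply edit: d2 := 16
  d4 = d3 - d2 = -37/3
  d5 = d4/3 + d3*3 = 62/9
  d6 = d4 + d3 = -26/3
  d7 = d2 + d1*3 + d4*4 = -319/12
  d8 = d6/3 = -26/9
  d9 = d6/3 - d8 - d7 = 319/12
Walk from origin (0, 0):
  seg 1: left by d6 = -26/3 → (26/3, 0)
  seg 2: left by d7 = -319/12 → (141/4, 0)
  seg 3: right by d9 = 319/12 → (371/6, 0)
  seg 4: right by d2 = 16 → (467/6, 0)
  seg 5: left by d8 = -26/9 → (1453/18, 0)
  seg 6: right by d3 = 11/3 → (1519/18, 0)
  seg 7: up by d5 = 62/9 → (1519/18, 62/9)
  seg 8: up by d1 = 9/4 → (1519/18, 329/36)

d4 = -37/3
d5 = 62/9
d6 = -26/3
d7 = -319/12
d8 = -26/9
d9 = 319/12
endpoint = (1519/18, 329/36)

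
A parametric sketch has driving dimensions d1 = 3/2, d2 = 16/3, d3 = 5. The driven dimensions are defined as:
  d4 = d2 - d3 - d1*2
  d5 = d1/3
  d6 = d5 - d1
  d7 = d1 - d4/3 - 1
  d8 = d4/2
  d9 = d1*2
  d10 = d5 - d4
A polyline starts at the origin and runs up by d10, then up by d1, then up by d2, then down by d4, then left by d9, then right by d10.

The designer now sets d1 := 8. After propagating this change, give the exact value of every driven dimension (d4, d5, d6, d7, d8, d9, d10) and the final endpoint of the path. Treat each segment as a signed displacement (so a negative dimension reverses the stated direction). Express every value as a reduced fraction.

Apply edit: d1 := 8
  d4 = d2 - d3 - d1*2 = -47/3
  d5 = d1/3 = 8/3
  d6 = d5 - d1 = -16/3
  d7 = d1 - d4/3 - 1 = 110/9
  d8 = d4/2 = -47/6
  d9 = d1*2 = 16
  d10 = d5 - d4 = 55/3
Walk from origin (0, 0):
  seg 1: up by d10 = 55/3 → (0, 55/3)
  seg 2: up by d1 = 8 → (0, 79/3)
  seg 3: up by d2 = 16/3 → (0, 95/3)
  seg 4: down by d4 = -47/3 → (0, 142/3)
  seg 5: left by d9 = 16 → (-16, 142/3)
  seg 6: right by d10 = 55/3 → (7/3, 142/3)

d4 = -47/3
d5 = 8/3
d6 = -16/3
d7 = 110/9
d8 = -47/6
d9 = 16
d10 = 55/3
endpoint = (7/3, 142/3)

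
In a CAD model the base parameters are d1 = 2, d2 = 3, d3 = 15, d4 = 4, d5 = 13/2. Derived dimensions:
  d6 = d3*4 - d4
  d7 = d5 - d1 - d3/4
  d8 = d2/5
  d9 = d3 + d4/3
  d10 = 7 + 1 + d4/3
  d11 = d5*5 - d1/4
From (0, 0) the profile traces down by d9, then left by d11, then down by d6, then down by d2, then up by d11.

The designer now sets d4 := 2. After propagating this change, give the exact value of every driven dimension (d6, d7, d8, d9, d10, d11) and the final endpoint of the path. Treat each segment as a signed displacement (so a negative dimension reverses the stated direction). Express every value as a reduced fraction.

Apply edit: d4 := 2
  d6 = d3*4 - d4 = 58
  d7 = d5 - d1 - d3/4 = 3/4
  d8 = d2/5 = 3/5
  d9 = d3 + d4/3 = 47/3
  d10 = 7 + 1 + d4/3 = 26/3
  d11 = d5*5 - d1/4 = 32
Walk from origin (0, 0):
  seg 1: down by d9 = 47/3 → (0, -47/3)
  seg 2: left by d11 = 32 → (-32, -47/3)
  seg 3: down by d6 = 58 → (-32, -221/3)
  seg 4: down by d2 = 3 → (-32, -230/3)
  seg 5: up by d11 = 32 → (-32, -134/3)

d6 = 58
d7 = 3/4
d8 = 3/5
d9 = 47/3
d10 = 26/3
d11 = 32
endpoint = (-32, -134/3)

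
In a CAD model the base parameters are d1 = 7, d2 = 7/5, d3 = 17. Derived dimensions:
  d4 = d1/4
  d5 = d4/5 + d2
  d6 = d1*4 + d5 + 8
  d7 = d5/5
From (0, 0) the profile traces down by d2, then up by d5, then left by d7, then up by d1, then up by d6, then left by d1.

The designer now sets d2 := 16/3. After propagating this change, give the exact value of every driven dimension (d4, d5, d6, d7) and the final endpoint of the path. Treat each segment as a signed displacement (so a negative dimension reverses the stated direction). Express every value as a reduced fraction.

Apply edit: d2 := 16/3
  d4 = d1/4 = 7/4
  d5 = d4/5 + d2 = 341/60
  d6 = d1*4 + d5 + 8 = 2501/60
  d7 = d5/5 = 341/300
Walk from origin (0, 0):
  seg 1: down by d2 = 16/3 → (0, -16/3)
  seg 2: up by d5 = 341/60 → (0, 7/20)
  seg 3: left by d7 = 341/300 → (-341/300, 7/20)
  seg 4: up by d1 = 7 → (-341/300, 147/20)
  seg 5: up by d6 = 2501/60 → (-341/300, 1471/30)
  seg 6: left by d1 = 7 → (-2441/300, 1471/30)

d4 = 7/4
d5 = 341/60
d6 = 2501/60
d7 = 341/300
endpoint = (-2441/300, 1471/30)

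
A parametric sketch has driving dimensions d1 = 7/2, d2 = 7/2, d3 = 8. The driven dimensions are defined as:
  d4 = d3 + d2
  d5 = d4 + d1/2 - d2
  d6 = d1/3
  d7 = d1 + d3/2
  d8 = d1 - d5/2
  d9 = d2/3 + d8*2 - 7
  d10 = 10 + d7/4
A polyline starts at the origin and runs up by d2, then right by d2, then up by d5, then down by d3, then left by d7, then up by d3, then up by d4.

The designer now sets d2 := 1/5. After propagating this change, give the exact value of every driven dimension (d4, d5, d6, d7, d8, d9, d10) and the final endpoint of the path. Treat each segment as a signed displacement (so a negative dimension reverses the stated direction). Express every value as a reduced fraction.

d4 = 41/5
d5 = 39/4
d6 = 7/6
d7 = 15/2
d8 = -11/8
d9 = -581/60
d10 = 95/8
endpoint = (-73/10, 363/20)

Apply edit: d2 := 1/5
  d4 = d3 + d2 = 41/5
  d5 = d4 + d1/2 - d2 = 39/4
  d6 = d1/3 = 7/6
  d7 = d1 + d3/2 = 15/2
  d8 = d1 - d5/2 = -11/8
  d9 = d2/3 + d8*2 - 7 = -581/60
  d10 = 10 + d7/4 = 95/8
Walk from origin (0, 0):
  seg 1: up by d2 = 1/5 → (0, 1/5)
  seg 2: right by d2 = 1/5 → (1/5, 1/5)
  seg 3: up by d5 = 39/4 → (1/5, 199/20)
  seg 4: down by d3 = 8 → (1/5, 39/20)
  seg 5: left by d7 = 15/2 → (-73/10, 39/20)
  seg 6: up by d3 = 8 → (-73/10, 199/20)
  seg 7: up by d4 = 41/5 → (-73/10, 363/20)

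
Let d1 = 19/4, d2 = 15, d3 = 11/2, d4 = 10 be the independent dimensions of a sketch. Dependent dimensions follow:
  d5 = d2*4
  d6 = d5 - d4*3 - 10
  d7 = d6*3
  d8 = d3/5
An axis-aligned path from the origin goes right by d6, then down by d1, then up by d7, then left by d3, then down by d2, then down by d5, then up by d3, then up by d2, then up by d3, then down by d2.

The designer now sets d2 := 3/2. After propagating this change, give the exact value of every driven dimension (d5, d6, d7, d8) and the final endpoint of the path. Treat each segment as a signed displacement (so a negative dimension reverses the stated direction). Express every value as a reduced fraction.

Apply edit: d2 := 3/2
  d5 = d2*4 = 6
  d6 = d5 - d4*3 - 10 = -34
  d7 = d6*3 = -102
  d8 = d3/5 = 11/10
Walk from origin (0, 0):
  seg 1: right by d6 = -34 → (-34, 0)
  seg 2: down by d1 = 19/4 → (-34, -19/4)
  seg 3: up by d7 = -102 → (-34, -427/4)
  seg 4: left by d3 = 11/2 → (-79/2, -427/4)
  seg 5: down by d2 = 3/2 → (-79/2, -433/4)
  seg 6: down by d5 = 6 → (-79/2, -457/4)
  seg 7: up by d3 = 11/2 → (-79/2, -435/4)
  seg 8: up by d2 = 3/2 → (-79/2, -429/4)
  seg 9: up by d3 = 11/2 → (-79/2, -407/4)
  seg 10: down by d2 = 3/2 → (-79/2, -413/4)

d5 = 6
d6 = -34
d7 = -102
d8 = 11/10
endpoint = (-79/2, -413/4)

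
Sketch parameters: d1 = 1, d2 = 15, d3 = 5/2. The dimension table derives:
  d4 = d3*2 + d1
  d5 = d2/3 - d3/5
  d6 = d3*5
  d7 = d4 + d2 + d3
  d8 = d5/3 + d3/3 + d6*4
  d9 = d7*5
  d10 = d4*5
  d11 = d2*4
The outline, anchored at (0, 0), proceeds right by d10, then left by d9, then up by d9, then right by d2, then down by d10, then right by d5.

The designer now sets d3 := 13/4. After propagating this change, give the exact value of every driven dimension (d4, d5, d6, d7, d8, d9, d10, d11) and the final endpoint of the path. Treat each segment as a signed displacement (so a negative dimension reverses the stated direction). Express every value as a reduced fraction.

Apply edit: d3 := 13/4
  d4 = d3*2 + d1 = 15/2
  d5 = d2/3 - d3/5 = 87/20
  d6 = d3*5 = 65/4
  d7 = d4 + d2 + d3 = 103/4
  d8 = d5/3 + d3/3 + d6*4 = 1013/15
  d9 = d7*5 = 515/4
  d10 = d4*5 = 75/2
  d11 = d2*4 = 60
Walk from origin (0, 0):
  seg 1: right by d10 = 75/2 → (75/2, 0)
  seg 2: left by d9 = 515/4 → (-365/4, 0)
  seg 3: up by d9 = 515/4 → (-365/4, 515/4)
  seg 4: right by d2 = 15 → (-305/4, 515/4)
  seg 5: down by d10 = 75/2 → (-305/4, 365/4)
  seg 6: right by d5 = 87/20 → (-719/10, 365/4)

d4 = 15/2
d5 = 87/20
d6 = 65/4
d7 = 103/4
d8 = 1013/15
d9 = 515/4
d10 = 75/2
d11 = 60
endpoint = (-719/10, 365/4)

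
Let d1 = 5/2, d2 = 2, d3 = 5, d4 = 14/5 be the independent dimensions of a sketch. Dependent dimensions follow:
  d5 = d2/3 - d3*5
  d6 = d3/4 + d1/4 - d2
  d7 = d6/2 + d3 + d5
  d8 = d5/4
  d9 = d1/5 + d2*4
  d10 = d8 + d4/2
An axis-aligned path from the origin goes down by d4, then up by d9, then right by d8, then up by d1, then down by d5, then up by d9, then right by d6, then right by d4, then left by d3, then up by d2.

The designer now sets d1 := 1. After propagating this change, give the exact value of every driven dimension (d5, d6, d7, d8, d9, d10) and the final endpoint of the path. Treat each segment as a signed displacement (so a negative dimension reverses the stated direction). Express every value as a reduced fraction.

Apply edit: d1 := 1
  d5 = d2/3 - d3*5 = -73/3
  d6 = d3/4 + d1/4 - d2 = -1/2
  d7 = d6/2 + d3 + d5 = -235/12
  d8 = d5/4 = -73/12
  d9 = d1/5 + d2*4 = 41/5
  d10 = d8 + d4/2 = -281/60
Walk from origin (0, 0):
  seg 1: down by d4 = 14/5 → (0, -14/5)
  seg 2: up by d9 = 41/5 → (0, 27/5)
  seg 3: right by d8 = -73/12 → (-73/12, 27/5)
  seg 4: up by d1 = 1 → (-73/12, 32/5)
  seg 5: down by d5 = -73/3 → (-73/12, 461/15)
  seg 6: up by d9 = 41/5 → (-73/12, 584/15)
  seg 7: right by d6 = -1/2 → (-79/12, 584/15)
  seg 8: right by d4 = 14/5 → (-227/60, 584/15)
  seg 9: left by d3 = 5 → (-527/60, 584/15)
  seg 10: up by d2 = 2 → (-527/60, 614/15)

d5 = -73/3
d6 = -1/2
d7 = -235/12
d8 = -73/12
d9 = 41/5
d10 = -281/60
endpoint = (-527/60, 614/15)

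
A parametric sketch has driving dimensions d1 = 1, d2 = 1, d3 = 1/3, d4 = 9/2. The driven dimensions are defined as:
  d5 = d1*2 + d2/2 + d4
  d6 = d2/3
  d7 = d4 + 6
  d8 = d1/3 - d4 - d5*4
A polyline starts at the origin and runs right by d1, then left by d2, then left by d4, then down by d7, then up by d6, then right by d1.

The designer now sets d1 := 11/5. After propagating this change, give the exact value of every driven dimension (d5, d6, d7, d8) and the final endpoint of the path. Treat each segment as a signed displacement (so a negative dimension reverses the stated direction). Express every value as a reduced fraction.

Apply edit: d1 := 11/5
  d5 = d1*2 + d2/2 + d4 = 47/5
  d6 = d2/3 = 1/3
  d7 = d4 + 6 = 21/2
  d8 = d1/3 - d4 - d5*4 = -1241/30
Walk from origin (0, 0):
  seg 1: right by d1 = 11/5 → (11/5, 0)
  seg 2: left by d2 = 1 → (6/5, 0)
  seg 3: left by d4 = 9/2 → (-33/10, 0)
  seg 4: down by d7 = 21/2 → (-33/10, -21/2)
  seg 5: up by d6 = 1/3 → (-33/10, -61/6)
  seg 6: right by d1 = 11/5 → (-11/10, -61/6)

d5 = 47/5
d6 = 1/3
d7 = 21/2
d8 = -1241/30
endpoint = (-11/10, -61/6)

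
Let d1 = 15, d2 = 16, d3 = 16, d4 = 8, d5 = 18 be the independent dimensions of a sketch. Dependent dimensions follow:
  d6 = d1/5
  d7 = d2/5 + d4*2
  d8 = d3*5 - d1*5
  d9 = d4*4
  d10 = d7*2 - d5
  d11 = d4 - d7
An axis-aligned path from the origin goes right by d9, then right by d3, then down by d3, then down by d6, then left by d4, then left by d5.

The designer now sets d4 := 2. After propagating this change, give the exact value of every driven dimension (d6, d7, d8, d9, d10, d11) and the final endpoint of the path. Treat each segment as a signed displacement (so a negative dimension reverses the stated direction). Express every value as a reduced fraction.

Apply edit: d4 := 2
  d6 = d1/5 = 3
  d7 = d2/5 + d4*2 = 36/5
  d8 = d3*5 - d1*5 = 5
  d9 = d4*4 = 8
  d10 = d7*2 - d5 = -18/5
  d11 = d4 - d7 = -26/5
Walk from origin (0, 0):
  seg 1: right by d9 = 8 → (8, 0)
  seg 2: right by d3 = 16 → (24, 0)
  seg 3: down by d3 = 16 → (24, -16)
  seg 4: down by d6 = 3 → (24, -19)
  seg 5: left by d4 = 2 → (22, -19)
  seg 6: left by d5 = 18 → (4, -19)

d6 = 3
d7 = 36/5
d8 = 5
d9 = 8
d10 = -18/5
d11 = -26/5
endpoint = (4, -19)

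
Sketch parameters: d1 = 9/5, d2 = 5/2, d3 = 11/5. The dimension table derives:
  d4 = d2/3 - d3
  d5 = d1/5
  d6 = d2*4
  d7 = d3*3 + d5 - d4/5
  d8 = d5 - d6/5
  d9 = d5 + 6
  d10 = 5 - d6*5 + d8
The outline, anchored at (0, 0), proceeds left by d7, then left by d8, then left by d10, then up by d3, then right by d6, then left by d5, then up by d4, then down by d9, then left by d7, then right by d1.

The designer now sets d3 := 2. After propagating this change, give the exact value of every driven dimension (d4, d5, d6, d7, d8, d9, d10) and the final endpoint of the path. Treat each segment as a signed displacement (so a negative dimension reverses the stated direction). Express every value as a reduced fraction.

Apply edit: d3 := 2
  d4 = d2/3 - d3 = -7/6
  d5 = d1/5 = 9/25
  d6 = d2*4 = 10
  d7 = d3*3 + d5 - d4/5 = 989/150
  d8 = d5 - d6/5 = -41/25
  d9 = d5 + 6 = 159/25
  d10 = 5 - d6*5 + d8 = -1166/25
Walk from origin (0, 0):
  seg 1: left by d7 = 989/150 → (-989/150, 0)
  seg 2: left by d8 = -41/25 → (-743/150, 0)
  seg 3: left by d10 = -1166/25 → (6253/150, 0)
  seg 4: up by d3 = 2 → (6253/150, 2)
  seg 5: right by d6 = 10 → (7753/150, 2)
  seg 6: left by d5 = 9/25 → (7699/150, 2)
  seg 7: up by d4 = -7/6 → (7699/150, 5/6)
  seg 8: down by d9 = 159/25 → (7699/150, -829/150)
  seg 9: left by d7 = 989/150 → (671/15, -829/150)
  seg 10: right by d1 = 9/5 → (698/15, -829/150)

d4 = -7/6
d5 = 9/25
d6 = 10
d7 = 989/150
d8 = -41/25
d9 = 159/25
d10 = -1166/25
endpoint = (698/15, -829/150)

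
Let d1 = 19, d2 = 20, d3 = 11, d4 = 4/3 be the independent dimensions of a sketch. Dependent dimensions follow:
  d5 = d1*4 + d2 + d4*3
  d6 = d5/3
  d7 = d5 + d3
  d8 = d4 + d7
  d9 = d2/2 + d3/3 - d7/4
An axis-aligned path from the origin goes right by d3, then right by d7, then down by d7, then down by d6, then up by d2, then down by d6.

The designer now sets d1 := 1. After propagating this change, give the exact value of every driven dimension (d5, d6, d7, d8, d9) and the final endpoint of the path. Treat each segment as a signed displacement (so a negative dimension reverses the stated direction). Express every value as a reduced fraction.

d5 = 28
d6 = 28/3
d7 = 39
d8 = 121/3
d9 = 47/12
endpoint = (50, -113/3)

Apply edit: d1 := 1
  d5 = d1*4 + d2 + d4*3 = 28
  d6 = d5/3 = 28/3
  d7 = d5 + d3 = 39
  d8 = d4 + d7 = 121/3
  d9 = d2/2 + d3/3 - d7/4 = 47/12
Walk from origin (0, 0):
  seg 1: right by d3 = 11 → (11, 0)
  seg 2: right by d7 = 39 → (50, 0)
  seg 3: down by d7 = 39 → (50, -39)
  seg 4: down by d6 = 28/3 → (50, -145/3)
  seg 5: up by d2 = 20 → (50, -85/3)
  seg 6: down by d6 = 28/3 → (50, -113/3)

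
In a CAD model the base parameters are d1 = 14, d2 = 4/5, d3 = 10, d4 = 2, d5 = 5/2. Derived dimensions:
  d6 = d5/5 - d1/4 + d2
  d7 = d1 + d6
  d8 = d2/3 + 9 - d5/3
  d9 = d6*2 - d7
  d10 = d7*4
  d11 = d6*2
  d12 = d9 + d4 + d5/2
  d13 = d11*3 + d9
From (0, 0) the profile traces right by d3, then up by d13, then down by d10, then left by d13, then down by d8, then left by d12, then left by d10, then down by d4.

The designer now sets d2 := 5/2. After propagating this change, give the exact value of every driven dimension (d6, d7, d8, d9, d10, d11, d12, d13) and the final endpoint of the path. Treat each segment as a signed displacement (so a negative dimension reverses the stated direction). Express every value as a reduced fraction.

Apply edit: d2 := 5/2
  d6 = d5/5 - d1/4 + d2 = -1/2
  d7 = d1 + d6 = 27/2
  d8 = d2/3 + 9 - d5/3 = 9
  d9 = d6*2 - d7 = -29/2
  d10 = d7*4 = 54
  d11 = d6*2 = -1
  d12 = d9 + d4 + d5/2 = -45/4
  d13 = d11*3 + d9 = -35/2
Walk from origin (0, 0):
  seg 1: right by d3 = 10 → (10, 0)
  seg 2: up by d13 = -35/2 → (10, -35/2)
  seg 3: down by d10 = 54 → (10, -143/2)
  seg 4: left by d13 = -35/2 → (55/2, -143/2)
  seg 5: down by d8 = 9 → (55/2, -161/2)
  seg 6: left by d12 = -45/4 → (155/4, -161/2)
  seg 7: left by d10 = 54 → (-61/4, -161/2)
  seg 8: down by d4 = 2 → (-61/4, -165/2)

d6 = -1/2
d7 = 27/2
d8 = 9
d9 = -29/2
d10 = 54
d11 = -1
d12 = -45/4
d13 = -35/2
endpoint = (-61/4, -165/2)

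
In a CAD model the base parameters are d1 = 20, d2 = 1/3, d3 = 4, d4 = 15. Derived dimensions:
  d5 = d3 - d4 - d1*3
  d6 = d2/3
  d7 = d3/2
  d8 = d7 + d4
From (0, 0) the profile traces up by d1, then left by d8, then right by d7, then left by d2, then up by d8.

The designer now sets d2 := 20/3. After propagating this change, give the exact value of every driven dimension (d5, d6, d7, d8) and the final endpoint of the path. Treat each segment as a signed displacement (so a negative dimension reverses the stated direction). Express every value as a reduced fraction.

d5 = -71
d6 = 20/9
d7 = 2
d8 = 17
endpoint = (-65/3, 37)

Apply edit: d2 := 20/3
  d5 = d3 - d4 - d1*3 = -71
  d6 = d2/3 = 20/9
  d7 = d3/2 = 2
  d8 = d7 + d4 = 17
Walk from origin (0, 0):
  seg 1: up by d1 = 20 → (0, 20)
  seg 2: left by d8 = 17 → (-17, 20)
  seg 3: right by d7 = 2 → (-15, 20)
  seg 4: left by d2 = 20/3 → (-65/3, 20)
  seg 5: up by d8 = 17 → (-65/3, 37)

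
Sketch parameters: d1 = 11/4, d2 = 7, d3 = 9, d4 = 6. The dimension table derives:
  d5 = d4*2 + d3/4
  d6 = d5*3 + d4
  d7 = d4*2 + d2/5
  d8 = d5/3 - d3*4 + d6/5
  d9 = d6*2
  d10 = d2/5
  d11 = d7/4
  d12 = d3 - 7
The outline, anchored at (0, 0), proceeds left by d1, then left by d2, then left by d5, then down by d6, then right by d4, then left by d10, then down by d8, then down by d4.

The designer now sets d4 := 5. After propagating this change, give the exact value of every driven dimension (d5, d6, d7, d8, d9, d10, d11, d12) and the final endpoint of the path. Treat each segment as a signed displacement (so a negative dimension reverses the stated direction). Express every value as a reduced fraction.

d5 = 49/4
d6 = 167/4
d7 = 57/5
d8 = -707/30
d9 = 167/2
d10 = 7/5
d11 = 57/20
d12 = 2
endpoint = (-92/5, -1391/60)

Apply edit: d4 := 5
  d5 = d4*2 + d3/4 = 49/4
  d6 = d5*3 + d4 = 167/4
  d7 = d4*2 + d2/5 = 57/5
  d8 = d5/3 - d3*4 + d6/5 = -707/30
  d9 = d6*2 = 167/2
  d10 = d2/5 = 7/5
  d11 = d7/4 = 57/20
  d12 = d3 - 7 = 2
Walk from origin (0, 0):
  seg 1: left by d1 = 11/4 → (-11/4, 0)
  seg 2: left by d2 = 7 → (-39/4, 0)
  seg 3: left by d5 = 49/4 → (-22, 0)
  seg 4: down by d6 = 167/4 → (-22, -167/4)
  seg 5: right by d4 = 5 → (-17, -167/4)
  seg 6: left by d10 = 7/5 → (-92/5, -167/4)
  seg 7: down by d8 = -707/30 → (-92/5, -1091/60)
  seg 8: down by d4 = 5 → (-92/5, -1391/60)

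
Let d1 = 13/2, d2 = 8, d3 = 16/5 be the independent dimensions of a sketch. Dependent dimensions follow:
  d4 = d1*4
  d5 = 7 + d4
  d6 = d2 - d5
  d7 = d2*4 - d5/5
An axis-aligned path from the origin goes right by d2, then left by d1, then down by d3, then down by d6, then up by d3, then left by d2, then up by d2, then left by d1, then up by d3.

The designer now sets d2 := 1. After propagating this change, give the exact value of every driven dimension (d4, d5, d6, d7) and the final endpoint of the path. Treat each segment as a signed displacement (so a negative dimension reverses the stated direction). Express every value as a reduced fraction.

Apply edit: d2 := 1
  d4 = d1*4 = 26
  d5 = 7 + d4 = 33
  d6 = d2 - d5 = -32
  d7 = d2*4 - d5/5 = -13/5
Walk from origin (0, 0):
  seg 1: right by d2 = 1 → (1, 0)
  seg 2: left by d1 = 13/2 → (-11/2, 0)
  seg 3: down by d3 = 16/5 → (-11/2, -16/5)
  seg 4: down by d6 = -32 → (-11/2, 144/5)
  seg 5: up by d3 = 16/5 → (-11/2, 32)
  seg 6: left by d2 = 1 → (-13/2, 32)
  seg 7: up by d2 = 1 → (-13/2, 33)
  seg 8: left by d1 = 13/2 → (-13, 33)
  seg 9: up by d3 = 16/5 → (-13, 181/5)

d4 = 26
d5 = 33
d6 = -32
d7 = -13/5
endpoint = (-13, 181/5)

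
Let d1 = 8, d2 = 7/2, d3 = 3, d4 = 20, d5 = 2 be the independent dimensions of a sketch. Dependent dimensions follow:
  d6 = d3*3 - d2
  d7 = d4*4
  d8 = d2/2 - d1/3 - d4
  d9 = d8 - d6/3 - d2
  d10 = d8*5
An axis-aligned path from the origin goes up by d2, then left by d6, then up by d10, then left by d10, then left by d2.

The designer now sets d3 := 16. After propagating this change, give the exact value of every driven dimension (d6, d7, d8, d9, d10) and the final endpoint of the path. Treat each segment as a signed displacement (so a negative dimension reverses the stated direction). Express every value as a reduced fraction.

Apply edit: d3 := 16
  d6 = d3*3 - d2 = 89/2
  d7 = d4*4 = 80
  d8 = d2/2 - d1/3 - d4 = -251/12
  d9 = d8 - d6/3 - d2 = -157/4
  d10 = d8*5 = -1255/12
Walk from origin (0, 0):
  seg 1: up by d2 = 7/2 → (0, 7/2)
  seg 2: left by d6 = 89/2 → (-89/2, 7/2)
  seg 3: up by d10 = -1255/12 → (-89/2, -1213/12)
  seg 4: left by d10 = -1255/12 → (721/12, -1213/12)
  seg 5: left by d2 = 7/2 → (679/12, -1213/12)

d6 = 89/2
d7 = 80
d8 = -251/12
d9 = -157/4
d10 = -1255/12
endpoint = (679/12, -1213/12)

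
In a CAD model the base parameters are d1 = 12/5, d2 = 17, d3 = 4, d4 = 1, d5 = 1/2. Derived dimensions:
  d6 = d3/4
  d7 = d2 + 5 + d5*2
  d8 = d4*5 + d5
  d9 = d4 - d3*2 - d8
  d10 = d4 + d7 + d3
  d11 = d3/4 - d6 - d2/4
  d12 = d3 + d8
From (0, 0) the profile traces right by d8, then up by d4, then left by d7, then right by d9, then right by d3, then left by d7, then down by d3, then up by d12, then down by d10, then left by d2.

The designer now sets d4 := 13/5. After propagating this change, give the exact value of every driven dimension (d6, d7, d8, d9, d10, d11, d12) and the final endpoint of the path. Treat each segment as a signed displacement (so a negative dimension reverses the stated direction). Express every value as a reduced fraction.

Apply edit: d4 := 13/5
  d6 = d3/4 = 1
  d7 = d2 + 5 + d5*2 = 23
  d8 = d4*5 + d5 = 27/2
  d9 = d4 - d3*2 - d8 = -189/10
  d10 = d4 + d7 + d3 = 148/5
  d11 = d3/4 - d6 - d2/4 = -17/4
  d12 = d3 + d8 = 35/2
Walk from origin (0, 0):
  seg 1: right by d8 = 27/2 → (27/2, 0)
  seg 2: up by d4 = 13/5 → (27/2, 13/5)
  seg 3: left by d7 = 23 → (-19/2, 13/5)
  seg 4: right by d9 = -189/10 → (-142/5, 13/5)
  seg 5: right by d3 = 4 → (-122/5, 13/5)
  seg 6: left by d7 = 23 → (-237/5, 13/5)
  seg 7: down by d3 = 4 → (-237/5, -7/5)
  seg 8: up by d12 = 35/2 → (-237/5, 161/10)
  seg 9: down by d10 = 148/5 → (-237/5, -27/2)
  seg 10: left by d2 = 17 → (-322/5, -27/2)

d6 = 1
d7 = 23
d8 = 27/2
d9 = -189/10
d10 = 148/5
d11 = -17/4
d12 = 35/2
endpoint = (-322/5, -27/2)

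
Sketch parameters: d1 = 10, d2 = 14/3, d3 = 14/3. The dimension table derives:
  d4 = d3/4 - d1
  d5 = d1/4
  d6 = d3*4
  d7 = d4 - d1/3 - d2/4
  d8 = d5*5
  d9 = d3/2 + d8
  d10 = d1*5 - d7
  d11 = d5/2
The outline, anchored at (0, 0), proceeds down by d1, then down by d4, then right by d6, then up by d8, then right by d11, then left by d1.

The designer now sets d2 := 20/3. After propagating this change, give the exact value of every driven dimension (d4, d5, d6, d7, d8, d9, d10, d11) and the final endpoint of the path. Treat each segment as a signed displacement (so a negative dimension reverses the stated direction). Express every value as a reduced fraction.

d4 = -53/6
d5 = 5/2
d6 = 56/3
d7 = -83/6
d8 = 25/2
d9 = 89/6
d10 = 383/6
d11 = 5/4
endpoint = (119/12, 34/3)

Apply edit: d2 := 20/3
  d4 = d3/4 - d1 = -53/6
  d5 = d1/4 = 5/2
  d6 = d3*4 = 56/3
  d7 = d4 - d1/3 - d2/4 = -83/6
  d8 = d5*5 = 25/2
  d9 = d3/2 + d8 = 89/6
  d10 = d1*5 - d7 = 383/6
  d11 = d5/2 = 5/4
Walk from origin (0, 0):
  seg 1: down by d1 = 10 → (0, -10)
  seg 2: down by d4 = -53/6 → (0, -7/6)
  seg 3: right by d6 = 56/3 → (56/3, -7/6)
  seg 4: up by d8 = 25/2 → (56/3, 34/3)
  seg 5: right by d11 = 5/4 → (239/12, 34/3)
  seg 6: left by d1 = 10 → (119/12, 34/3)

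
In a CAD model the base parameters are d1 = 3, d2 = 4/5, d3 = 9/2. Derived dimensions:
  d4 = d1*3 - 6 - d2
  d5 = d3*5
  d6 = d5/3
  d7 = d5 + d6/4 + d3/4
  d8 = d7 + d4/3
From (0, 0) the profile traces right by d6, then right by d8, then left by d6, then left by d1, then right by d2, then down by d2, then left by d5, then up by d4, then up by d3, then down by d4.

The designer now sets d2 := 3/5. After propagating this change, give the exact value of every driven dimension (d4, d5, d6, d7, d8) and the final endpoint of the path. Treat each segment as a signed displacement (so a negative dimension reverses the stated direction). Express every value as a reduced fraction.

d4 = 12/5
d5 = 45/2
d6 = 15/2
d7 = 51/2
d8 = 263/10
endpoint = (7/5, 39/10)

Apply edit: d2 := 3/5
  d4 = d1*3 - 6 - d2 = 12/5
  d5 = d3*5 = 45/2
  d6 = d5/3 = 15/2
  d7 = d5 + d6/4 + d3/4 = 51/2
  d8 = d7 + d4/3 = 263/10
Walk from origin (0, 0):
  seg 1: right by d6 = 15/2 → (15/2, 0)
  seg 2: right by d8 = 263/10 → (169/5, 0)
  seg 3: left by d6 = 15/2 → (263/10, 0)
  seg 4: left by d1 = 3 → (233/10, 0)
  seg 5: right by d2 = 3/5 → (239/10, 0)
  seg 6: down by d2 = 3/5 → (239/10, -3/5)
  seg 7: left by d5 = 45/2 → (7/5, -3/5)
  seg 8: up by d4 = 12/5 → (7/5, 9/5)
  seg 9: up by d3 = 9/2 → (7/5, 63/10)
  seg 10: down by d4 = 12/5 → (7/5, 39/10)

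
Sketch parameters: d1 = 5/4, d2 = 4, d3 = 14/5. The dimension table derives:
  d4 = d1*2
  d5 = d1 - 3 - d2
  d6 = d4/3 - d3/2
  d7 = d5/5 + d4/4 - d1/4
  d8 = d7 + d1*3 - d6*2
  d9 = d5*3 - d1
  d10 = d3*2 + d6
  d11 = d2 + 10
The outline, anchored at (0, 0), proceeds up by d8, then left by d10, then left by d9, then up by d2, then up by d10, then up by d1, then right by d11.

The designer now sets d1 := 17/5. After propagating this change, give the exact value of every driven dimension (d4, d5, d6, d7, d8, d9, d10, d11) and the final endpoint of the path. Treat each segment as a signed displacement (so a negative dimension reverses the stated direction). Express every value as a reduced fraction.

Apply edit: d1 := 17/5
  d4 = d1*2 = 34/5
  d5 = d1 - 3 - d2 = -18/5
  d6 = d4/3 - d3/2 = 13/15
  d7 = d5/5 + d4/4 - d1/4 = 13/100
  d8 = d7 + d1*3 - d6*2 = 2579/300
  d9 = d5*3 - d1 = -71/5
  d10 = d3*2 + d6 = 97/15
  d11 = d2 + 10 = 14
Walk from origin (0, 0):
  seg 1: up by d8 = 2579/300 → (0, 2579/300)
  seg 2: left by d10 = 97/15 → (-97/15, 2579/300)
  seg 3: left by d9 = -71/5 → (116/15, 2579/300)
  seg 4: up by d2 = 4 → (116/15, 3779/300)
  seg 5: up by d10 = 97/15 → (116/15, 5719/300)
  seg 6: up by d1 = 17/5 → (116/15, 6739/300)
  seg 7: right by d11 = 14 → (326/15, 6739/300)

d4 = 34/5
d5 = -18/5
d6 = 13/15
d7 = 13/100
d8 = 2579/300
d9 = -71/5
d10 = 97/15
d11 = 14
endpoint = (326/15, 6739/300)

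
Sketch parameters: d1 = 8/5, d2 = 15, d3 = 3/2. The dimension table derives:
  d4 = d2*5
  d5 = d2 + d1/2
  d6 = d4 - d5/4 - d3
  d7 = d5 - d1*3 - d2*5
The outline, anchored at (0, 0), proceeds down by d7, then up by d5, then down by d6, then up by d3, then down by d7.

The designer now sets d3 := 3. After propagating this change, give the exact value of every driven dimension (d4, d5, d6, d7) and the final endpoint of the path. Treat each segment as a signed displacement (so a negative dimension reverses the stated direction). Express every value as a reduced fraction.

Apply edit: d3 := 3
  d4 = d2*5 = 75
  d5 = d2 + d1/2 = 79/5
  d6 = d4 - d5/4 - d3 = 1361/20
  d7 = d5 - d1*3 - d2*5 = -64
Walk from origin (0, 0):
  seg 1: down by d7 = -64 → (0, 64)
  seg 2: up by d5 = 79/5 → (0, 399/5)
  seg 3: down by d6 = 1361/20 → (0, 47/4)
  seg 4: up by d3 = 3 → (0, 59/4)
  seg 5: down by d7 = -64 → (0, 315/4)

d4 = 75
d5 = 79/5
d6 = 1361/20
d7 = -64
endpoint = (0, 315/4)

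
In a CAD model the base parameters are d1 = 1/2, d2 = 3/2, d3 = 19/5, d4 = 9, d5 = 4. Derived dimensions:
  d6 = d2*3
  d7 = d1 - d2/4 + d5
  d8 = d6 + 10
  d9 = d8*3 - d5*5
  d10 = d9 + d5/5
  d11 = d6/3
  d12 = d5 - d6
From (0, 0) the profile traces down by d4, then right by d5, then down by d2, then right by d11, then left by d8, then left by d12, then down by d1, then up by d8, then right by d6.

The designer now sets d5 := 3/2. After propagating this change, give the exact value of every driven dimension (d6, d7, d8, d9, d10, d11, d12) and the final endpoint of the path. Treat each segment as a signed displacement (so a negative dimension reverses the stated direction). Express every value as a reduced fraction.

d6 = 9/2
d7 = 13/8
d8 = 29/2
d9 = 36
d10 = 363/10
d11 = 3/2
d12 = -3
endpoint = (-4, 7/2)

Apply edit: d5 := 3/2
  d6 = d2*3 = 9/2
  d7 = d1 - d2/4 + d5 = 13/8
  d8 = d6 + 10 = 29/2
  d9 = d8*3 - d5*5 = 36
  d10 = d9 + d5/5 = 363/10
  d11 = d6/3 = 3/2
  d12 = d5 - d6 = -3
Walk from origin (0, 0):
  seg 1: down by d4 = 9 → (0, -9)
  seg 2: right by d5 = 3/2 → (3/2, -9)
  seg 3: down by d2 = 3/2 → (3/2, -21/2)
  seg 4: right by d11 = 3/2 → (3, -21/2)
  seg 5: left by d8 = 29/2 → (-23/2, -21/2)
  seg 6: left by d12 = -3 → (-17/2, -21/2)
  seg 7: down by d1 = 1/2 → (-17/2, -11)
  seg 8: up by d8 = 29/2 → (-17/2, 7/2)
  seg 9: right by d6 = 9/2 → (-4, 7/2)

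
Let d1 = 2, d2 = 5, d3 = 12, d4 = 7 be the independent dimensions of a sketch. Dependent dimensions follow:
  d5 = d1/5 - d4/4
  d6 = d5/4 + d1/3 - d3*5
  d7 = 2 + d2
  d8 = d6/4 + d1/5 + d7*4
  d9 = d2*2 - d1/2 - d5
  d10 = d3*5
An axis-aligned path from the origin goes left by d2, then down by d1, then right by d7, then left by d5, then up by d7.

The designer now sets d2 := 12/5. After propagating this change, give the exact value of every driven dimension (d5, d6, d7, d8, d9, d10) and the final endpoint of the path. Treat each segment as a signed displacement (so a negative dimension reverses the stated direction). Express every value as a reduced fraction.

d5 = -27/20
d6 = -14321/240
d7 = 22/5
d8 = 2959/960
d9 = 103/20
d10 = 60
endpoint = (67/20, 12/5)

Apply edit: d2 := 12/5
  d5 = d1/5 - d4/4 = -27/20
  d6 = d5/4 + d1/3 - d3*5 = -14321/240
  d7 = 2 + d2 = 22/5
  d8 = d6/4 + d1/5 + d7*4 = 2959/960
  d9 = d2*2 - d1/2 - d5 = 103/20
  d10 = d3*5 = 60
Walk from origin (0, 0):
  seg 1: left by d2 = 12/5 → (-12/5, 0)
  seg 2: down by d1 = 2 → (-12/5, -2)
  seg 3: right by d7 = 22/5 → (2, -2)
  seg 4: left by d5 = -27/20 → (67/20, -2)
  seg 5: up by d7 = 22/5 → (67/20, 12/5)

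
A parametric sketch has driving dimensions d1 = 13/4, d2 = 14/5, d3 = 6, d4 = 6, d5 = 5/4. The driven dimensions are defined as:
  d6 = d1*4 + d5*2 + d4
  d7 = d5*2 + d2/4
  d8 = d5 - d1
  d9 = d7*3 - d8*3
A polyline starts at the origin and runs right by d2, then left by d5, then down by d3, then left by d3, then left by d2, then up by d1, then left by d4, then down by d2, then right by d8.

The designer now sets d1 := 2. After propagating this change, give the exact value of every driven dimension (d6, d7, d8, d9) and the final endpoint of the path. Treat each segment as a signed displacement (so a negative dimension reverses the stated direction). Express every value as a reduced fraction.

d6 = 33/2
d7 = 16/5
d8 = -3/4
d9 = 237/20
endpoint = (-14, -34/5)

Apply edit: d1 := 2
  d6 = d1*4 + d5*2 + d4 = 33/2
  d7 = d5*2 + d2/4 = 16/5
  d8 = d5 - d1 = -3/4
  d9 = d7*3 - d8*3 = 237/20
Walk from origin (0, 0):
  seg 1: right by d2 = 14/5 → (14/5, 0)
  seg 2: left by d5 = 5/4 → (31/20, 0)
  seg 3: down by d3 = 6 → (31/20, -6)
  seg 4: left by d3 = 6 → (-89/20, -6)
  seg 5: left by d2 = 14/5 → (-29/4, -6)
  seg 6: up by d1 = 2 → (-29/4, -4)
  seg 7: left by d4 = 6 → (-53/4, -4)
  seg 8: down by d2 = 14/5 → (-53/4, -34/5)
  seg 9: right by d8 = -3/4 → (-14, -34/5)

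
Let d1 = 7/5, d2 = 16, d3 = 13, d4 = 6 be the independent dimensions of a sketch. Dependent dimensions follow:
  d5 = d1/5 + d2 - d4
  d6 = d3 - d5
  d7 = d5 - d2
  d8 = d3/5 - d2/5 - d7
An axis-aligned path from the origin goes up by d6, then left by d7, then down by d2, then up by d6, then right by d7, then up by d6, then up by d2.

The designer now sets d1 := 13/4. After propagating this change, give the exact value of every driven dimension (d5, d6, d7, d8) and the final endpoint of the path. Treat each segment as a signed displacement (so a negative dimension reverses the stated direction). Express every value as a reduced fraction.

d5 = 213/20
d6 = 47/20
d7 = -107/20
d8 = 19/4
endpoint = (0, 141/20)

Apply edit: d1 := 13/4
  d5 = d1/5 + d2 - d4 = 213/20
  d6 = d3 - d5 = 47/20
  d7 = d5 - d2 = -107/20
  d8 = d3/5 - d2/5 - d7 = 19/4
Walk from origin (0, 0):
  seg 1: up by d6 = 47/20 → (0, 47/20)
  seg 2: left by d7 = -107/20 → (107/20, 47/20)
  seg 3: down by d2 = 16 → (107/20, -273/20)
  seg 4: up by d6 = 47/20 → (107/20, -113/10)
  seg 5: right by d7 = -107/20 → (0, -113/10)
  seg 6: up by d6 = 47/20 → (0, -179/20)
  seg 7: up by d2 = 16 → (0, 141/20)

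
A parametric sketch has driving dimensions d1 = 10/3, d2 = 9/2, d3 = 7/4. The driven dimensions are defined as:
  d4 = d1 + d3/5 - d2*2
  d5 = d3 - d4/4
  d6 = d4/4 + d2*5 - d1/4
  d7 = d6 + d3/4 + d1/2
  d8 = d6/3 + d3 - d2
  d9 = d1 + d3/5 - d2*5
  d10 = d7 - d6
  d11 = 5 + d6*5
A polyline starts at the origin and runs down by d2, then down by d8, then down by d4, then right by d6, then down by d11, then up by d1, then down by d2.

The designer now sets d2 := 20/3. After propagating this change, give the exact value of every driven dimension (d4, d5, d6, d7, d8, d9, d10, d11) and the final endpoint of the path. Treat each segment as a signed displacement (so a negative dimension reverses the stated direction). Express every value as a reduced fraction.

d4 = -193/20
d5 = 333/80
d6 = 2407/80
d7 = 3863/120
d8 = 409/80
d9 = -593/20
d10 = 101/48
d11 = 2487/16
endpoint = (2407/80, -1609/10)

Apply edit: d2 := 20/3
  d4 = d1 + d3/5 - d2*2 = -193/20
  d5 = d3 - d4/4 = 333/80
  d6 = d4/4 + d2*5 - d1/4 = 2407/80
  d7 = d6 + d3/4 + d1/2 = 3863/120
  d8 = d6/3 + d3 - d2 = 409/80
  d9 = d1 + d3/5 - d2*5 = -593/20
  d10 = d7 - d6 = 101/48
  d11 = 5 + d6*5 = 2487/16
Walk from origin (0, 0):
  seg 1: down by d2 = 20/3 → (0, -20/3)
  seg 2: down by d8 = 409/80 → (0, -2827/240)
  seg 3: down by d4 = -193/20 → (0, -511/240)
  seg 4: right by d6 = 2407/80 → (2407/80, -511/240)
  seg 5: down by d11 = 2487/16 → (2407/80, -4727/30)
  seg 6: up by d1 = 10/3 → (2407/80, -4627/30)
  seg 7: down by d2 = 20/3 → (2407/80, -1609/10)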